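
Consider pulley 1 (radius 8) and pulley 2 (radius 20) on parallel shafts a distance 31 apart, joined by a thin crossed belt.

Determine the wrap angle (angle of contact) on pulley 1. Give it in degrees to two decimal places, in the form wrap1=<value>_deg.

crossed belt: β = asin((r1+r2)/C) = asin(28/31) = 64.5854°
wrap1 = wrap2 = π + 2β = 309.1708°

wrap1=309.17_deg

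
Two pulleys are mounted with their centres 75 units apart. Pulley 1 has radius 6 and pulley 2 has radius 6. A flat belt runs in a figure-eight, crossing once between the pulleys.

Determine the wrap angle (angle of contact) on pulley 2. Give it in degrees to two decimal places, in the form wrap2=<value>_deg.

crossed belt: β = asin((r1+r2)/C) = asin(12/75) = 9.2069°
wrap1 = wrap2 = π + 2β = 198.4138°

wrap2=198.41_deg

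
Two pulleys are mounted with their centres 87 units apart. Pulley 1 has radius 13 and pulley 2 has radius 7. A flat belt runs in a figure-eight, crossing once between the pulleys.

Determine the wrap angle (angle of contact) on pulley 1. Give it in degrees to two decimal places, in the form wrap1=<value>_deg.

crossed belt: β = asin((r1+r2)/C) = asin(20/87) = 13.2903°
wrap1 = wrap2 = π + 2β = 206.5806°

wrap1=206.58_deg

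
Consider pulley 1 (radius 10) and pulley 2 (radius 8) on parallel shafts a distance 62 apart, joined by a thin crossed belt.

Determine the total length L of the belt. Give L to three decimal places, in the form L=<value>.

crossed belt: β = asin((r1+r2)/C) = asin(18/62) = 16.8773°
wrap1 = wrap2 = π + 2β = 213.7545°
tangent length = C·cosβ = 59.3296
L = (r1+r2)·wrap + 2·C·cosβ = 18·3.7307 + 2·59.3296 = 185.8121

L=185.812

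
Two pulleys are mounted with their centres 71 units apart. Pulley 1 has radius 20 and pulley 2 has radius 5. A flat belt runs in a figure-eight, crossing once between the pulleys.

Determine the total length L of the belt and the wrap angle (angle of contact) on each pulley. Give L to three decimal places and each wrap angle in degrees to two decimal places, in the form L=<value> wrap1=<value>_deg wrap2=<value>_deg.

L=229.437 wrap1=221.23_deg wrap2=221.23_deg

crossed belt: β = asin((r1+r2)/C) = asin(25/71) = 20.6166°
wrap1 = wrap2 = π + 2β = 221.2332°
tangent length = C·cosβ = 66.4530
L = (r1+r2)·wrap + 2·C·cosβ = 25·3.8612 + 2·66.4530 = 229.4372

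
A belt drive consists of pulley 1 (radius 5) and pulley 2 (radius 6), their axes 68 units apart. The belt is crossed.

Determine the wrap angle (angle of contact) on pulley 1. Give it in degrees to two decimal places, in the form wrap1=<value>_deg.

crossed belt: β = asin((r1+r2)/C) = asin(11/68) = 9.3093°
wrap1 = wrap2 = π + 2β = 198.6187°

wrap1=198.62_deg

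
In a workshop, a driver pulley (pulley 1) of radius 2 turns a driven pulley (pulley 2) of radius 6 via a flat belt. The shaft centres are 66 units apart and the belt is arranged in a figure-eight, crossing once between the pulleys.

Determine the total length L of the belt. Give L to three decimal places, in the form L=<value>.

crossed belt: β = asin((r1+r2)/C) = asin(8/66) = 6.9621°
wrap1 = wrap2 = π + 2β = 193.9241°
tangent length = C·cosβ = 65.5134
L = (r1+r2)·wrap + 2·C·cosβ = 8·3.3846 + 2·65.5134 = 158.1036

L=158.104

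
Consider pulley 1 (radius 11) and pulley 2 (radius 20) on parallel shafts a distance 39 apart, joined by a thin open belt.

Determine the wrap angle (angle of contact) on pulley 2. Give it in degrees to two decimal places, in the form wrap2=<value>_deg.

open belt: β = asin((r2−r1)/C) = asin(9/39) = 13.3424°
wrap1 = π − 2β = 153.3153°
wrap2 = π + 2β = 206.6847°

wrap2=206.68_deg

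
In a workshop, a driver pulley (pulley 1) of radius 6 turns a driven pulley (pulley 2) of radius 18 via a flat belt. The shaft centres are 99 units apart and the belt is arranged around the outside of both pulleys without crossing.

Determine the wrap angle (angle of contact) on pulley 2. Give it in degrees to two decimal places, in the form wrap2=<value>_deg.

wrap2=193.92_deg

open belt: β = asin((r2−r1)/C) = asin(12/99) = 6.9621°
wrap1 = π − 2β = 166.0759°
wrap2 = π + 2β = 193.9241°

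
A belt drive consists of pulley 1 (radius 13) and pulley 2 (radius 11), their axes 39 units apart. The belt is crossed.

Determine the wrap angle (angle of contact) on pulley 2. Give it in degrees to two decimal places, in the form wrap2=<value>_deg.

wrap2=255.96_deg

crossed belt: β = asin((r1+r2)/C) = asin(24/39) = 37.9799°
wrap1 = wrap2 = π + 2β = 255.9597°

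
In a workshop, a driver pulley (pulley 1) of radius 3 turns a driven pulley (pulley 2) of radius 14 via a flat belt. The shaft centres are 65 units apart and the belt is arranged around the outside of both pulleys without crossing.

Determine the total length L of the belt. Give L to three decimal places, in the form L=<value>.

L=185.273

open belt: β = asin((r2−r1)/C) = asin(11/65) = 9.7431°
wrap1 = π − 2β = 160.5138°
wrap2 = π + 2β = 199.4862°
tangent length = C·cosβ = 64.0625
L = r1·wrap1 + r2·wrap2 + 2·C·cosβ = 3·2.8015 + 14·3.4817 + 2·64.0625 = 185.2731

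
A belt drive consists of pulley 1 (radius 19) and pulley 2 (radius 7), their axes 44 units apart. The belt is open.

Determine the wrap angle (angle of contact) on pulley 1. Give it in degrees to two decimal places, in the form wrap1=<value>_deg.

open belt: β = asin((r2−r1)/C) = asin(-12/44) = -15.8266°
wrap1 = π − 2β = 211.6532°
wrap2 = π + 2β = 148.3468°

wrap1=211.65_deg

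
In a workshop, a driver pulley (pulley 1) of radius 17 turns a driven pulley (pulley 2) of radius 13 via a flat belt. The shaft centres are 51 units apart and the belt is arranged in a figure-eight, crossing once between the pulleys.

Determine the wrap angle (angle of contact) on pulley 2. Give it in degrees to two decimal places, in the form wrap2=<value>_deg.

wrap2=252.06_deg

crossed belt: β = asin((r1+r2)/C) = asin(30/51) = 36.0319°
wrap1 = wrap2 = π + 2β = 252.0638°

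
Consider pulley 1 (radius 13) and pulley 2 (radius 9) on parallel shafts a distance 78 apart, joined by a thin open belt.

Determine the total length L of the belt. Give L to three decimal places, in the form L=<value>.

open belt: β = asin((r2−r1)/C) = asin(-4/78) = -2.9395°
wrap1 = π − 2β = 185.8791°
wrap2 = π + 2β = 174.1209°
tangent length = C·cosβ = 77.8974
L = r1·wrap1 + r2·wrap2 + 2·C·cosβ = 13·3.2442 + 9·3.0390 + 2·77.8974 = 225.3202

L=225.320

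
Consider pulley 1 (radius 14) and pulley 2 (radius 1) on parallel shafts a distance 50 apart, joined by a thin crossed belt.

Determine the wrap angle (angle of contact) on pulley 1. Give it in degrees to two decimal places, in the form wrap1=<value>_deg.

crossed belt: β = asin((r1+r2)/C) = asin(15/50) = 17.4576°
wrap1 = wrap2 = π + 2β = 214.9152°

wrap1=214.92_deg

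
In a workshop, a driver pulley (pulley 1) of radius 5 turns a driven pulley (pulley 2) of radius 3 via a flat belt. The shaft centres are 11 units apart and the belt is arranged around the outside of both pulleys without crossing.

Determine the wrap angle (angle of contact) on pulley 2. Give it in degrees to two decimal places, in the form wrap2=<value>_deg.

open belt: β = asin((r2−r1)/C) = asin(-2/11) = -10.4757°
wrap1 = π − 2β = 200.9514°
wrap2 = π + 2β = 159.0486°

wrap2=159.05_deg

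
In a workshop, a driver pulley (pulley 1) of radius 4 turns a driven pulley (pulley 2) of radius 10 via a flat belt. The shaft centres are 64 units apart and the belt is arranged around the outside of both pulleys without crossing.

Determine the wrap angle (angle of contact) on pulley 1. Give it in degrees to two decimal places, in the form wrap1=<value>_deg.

wrap1=169.24_deg

open belt: β = asin((r2−r1)/C) = asin(6/64) = 5.3794°
wrap1 = π − 2β = 169.2412°
wrap2 = π + 2β = 190.7588°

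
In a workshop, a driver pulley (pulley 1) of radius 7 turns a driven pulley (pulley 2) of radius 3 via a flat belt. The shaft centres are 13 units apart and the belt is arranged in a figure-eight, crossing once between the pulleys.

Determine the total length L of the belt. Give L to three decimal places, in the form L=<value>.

L=65.582

crossed belt: β = asin((r1+r2)/C) = asin(10/13) = 50.2849°
wrap1 = wrap2 = π + 2β = 280.5697°
tangent length = C·cosβ = 8.3066
L = (r1+r2)·wrap + 2·C·cosβ = 10·4.8969 + 2·8.3066 = 65.5819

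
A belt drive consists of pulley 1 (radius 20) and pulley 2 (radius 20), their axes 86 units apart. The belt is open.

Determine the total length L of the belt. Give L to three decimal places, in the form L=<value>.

L=297.664

open belt: β = asin((r2−r1)/C) = asin(0/86) = 0.0000°
wrap1 = π − 2β = 180.0000°
wrap2 = π + 2β = 180.0000°
tangent length = C·cosβ = 86.0000
L = r1·wrap1 + r2·wrap2 + 2·C·cosβ = 20·3.1416 + 20·3.1416 + 2·86.0000 = 297.6637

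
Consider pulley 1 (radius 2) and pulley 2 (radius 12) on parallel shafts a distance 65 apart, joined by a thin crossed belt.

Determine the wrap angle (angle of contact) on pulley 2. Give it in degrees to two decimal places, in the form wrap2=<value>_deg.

crossed belt: β = asin((r1+r2)/C) = asin(14/65) = 12.4381°
wrap1 = wrap2 = π + 2β = 204.8762°

wrap2=204.88_deg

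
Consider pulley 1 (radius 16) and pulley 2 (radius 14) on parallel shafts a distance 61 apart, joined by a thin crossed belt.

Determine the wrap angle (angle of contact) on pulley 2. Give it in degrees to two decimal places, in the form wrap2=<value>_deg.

crossed belt: β = asin((r1+r2)/C) = asin(30/61) = 29.4592°
wrap1 = wrap2 = π + 2β = 238.9183°

wrap2=238.92_deg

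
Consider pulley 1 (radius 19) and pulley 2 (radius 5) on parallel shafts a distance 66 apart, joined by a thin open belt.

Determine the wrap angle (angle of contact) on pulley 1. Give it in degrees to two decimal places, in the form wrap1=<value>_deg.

open belt: β = asin((r2−r1)/C) = asin(-14/66) = -12.2467°
wrap1 = π − 2β = 204.4934°
wrap2 = π + 2β = 155.5066°

wrap1=204.49_deg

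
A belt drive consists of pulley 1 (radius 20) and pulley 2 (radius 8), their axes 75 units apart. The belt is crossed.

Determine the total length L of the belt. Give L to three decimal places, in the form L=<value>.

crossed belt: β = asin((r1+r2)/C) = asin(28/75) = 21.9213°
wrap1 = wrap2 = π + 2β = 223.8427°
tangent length = C·cosβ = 69.5773
L = (r1+r2)·wrap + 2·C·cosβ = 28·3.9068 + 2·69.5773 = 248.5448

L=248.545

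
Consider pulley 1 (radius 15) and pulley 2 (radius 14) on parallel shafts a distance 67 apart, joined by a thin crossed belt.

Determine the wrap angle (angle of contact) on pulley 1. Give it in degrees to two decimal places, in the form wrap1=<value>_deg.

wrap1=231.30_deg

crossed belt: β = asin((r1+r2)/C) = asin(29/67) = 25.6477°
wrap1 = wrap2 = π + 2β = 231.2953°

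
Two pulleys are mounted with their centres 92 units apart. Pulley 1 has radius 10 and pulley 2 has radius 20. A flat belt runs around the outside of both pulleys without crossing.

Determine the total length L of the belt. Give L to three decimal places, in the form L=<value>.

L=279.336

open belt: β = asin((r2−r1)/C) = asin(10/92) = 6.2401°
wrap1 = π − 2β = 167.5197°
wrap2 = π + 2β = 192.4803°
tangent length = C·cosβ = 91.4549
L = r1·wrap1 + r2·wrap2 + 2·C·cosβ = 10·2.9238 + 20·3.3594 + 2·91.4549 = 279.3358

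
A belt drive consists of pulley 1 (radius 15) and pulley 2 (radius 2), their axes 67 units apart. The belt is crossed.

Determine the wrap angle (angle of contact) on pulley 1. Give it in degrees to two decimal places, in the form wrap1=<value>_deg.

wrap1=209.40_deg

crossed belt: β = asin((r1+r2)/C) = asin(17/67) = 14.6984°
wrap1 = wrap2 = π + 2β = 209.3968°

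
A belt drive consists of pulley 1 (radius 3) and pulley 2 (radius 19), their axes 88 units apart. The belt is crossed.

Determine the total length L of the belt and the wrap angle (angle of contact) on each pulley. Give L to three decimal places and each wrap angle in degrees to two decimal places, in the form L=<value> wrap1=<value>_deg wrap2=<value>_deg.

crossed belt: β = asin((r1+r2)/C) = asin(22/88) = 14.4775°
wrap1 = wrap2 = π + 2β = 208.9550°
tangent length = C·cosβ = 85.2056
L = (r1+r2)·wrap + 2·C·cosβ = 22·3.6470 + 2·85.2056 = 250.6442

L=250.644 wrap1=208.96_deg wrap2=208.96_deg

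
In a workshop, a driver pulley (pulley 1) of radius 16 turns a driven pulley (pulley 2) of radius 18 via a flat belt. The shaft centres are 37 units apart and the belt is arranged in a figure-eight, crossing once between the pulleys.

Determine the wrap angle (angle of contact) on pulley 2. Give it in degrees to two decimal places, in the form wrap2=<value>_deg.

crossed belt: β = asin((r1+r2)/C) = asin(34/37) = 66.7685°
wrap1 = wrap2 = π + 2β = 313.5371°

wrap2=313.54_deg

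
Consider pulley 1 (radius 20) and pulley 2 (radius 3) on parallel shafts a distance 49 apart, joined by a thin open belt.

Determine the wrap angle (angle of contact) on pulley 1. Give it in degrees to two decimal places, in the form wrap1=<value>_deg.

open belt: β = asin((r2−r1)/C) = asin(-17/49) = -20.3002°
wrap1 = π − 2β = 220.6004°
wrap2 = π + 2β = 139.3996°

wrap1=220.60_deg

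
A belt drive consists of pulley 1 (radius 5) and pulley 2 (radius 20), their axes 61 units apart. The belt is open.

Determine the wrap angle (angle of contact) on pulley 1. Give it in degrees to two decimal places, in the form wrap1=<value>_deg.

wrap1=151.53_deg

open belt: β = asin((r2−r1)/C) = asin(15/61) = 14.2351°
wrap1 = π − 2β = 151.5298°
wrap2 = π + 2β = 208.4702°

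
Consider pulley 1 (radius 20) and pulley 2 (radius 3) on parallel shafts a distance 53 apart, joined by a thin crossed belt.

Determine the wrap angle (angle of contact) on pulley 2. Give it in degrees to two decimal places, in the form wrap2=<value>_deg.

wrap2=231.44_deg

crossed belt: β = asin((r1+r2)/C) = asin(23/53) = 25.7193°
wrap1 = wrap2 = π + 2β = 231.4386°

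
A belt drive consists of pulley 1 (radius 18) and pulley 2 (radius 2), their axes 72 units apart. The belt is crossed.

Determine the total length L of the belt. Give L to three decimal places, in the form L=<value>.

L=212.424

crossed belt: β = asin((r1+r2)/C) = asin(20/72) = 16.1276°
wrap1 = wrap2 = π + 2β = 212.2552°
tangent length = C·cosβ = 69.1665
L = (r1+r2)·wrap + 2·C·cosβ = 20·3.7046 + 2·69.1665 = 212.4240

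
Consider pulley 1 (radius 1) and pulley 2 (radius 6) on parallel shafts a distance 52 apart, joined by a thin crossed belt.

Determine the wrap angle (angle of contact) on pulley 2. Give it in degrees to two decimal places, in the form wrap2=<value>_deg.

wrap2=195.47_deg

crossed belt: β = asin((r1+r2)/C) = asin(7/52) = 7.7364°
wrap1 = wrap2 = π + 2β = 195.4728°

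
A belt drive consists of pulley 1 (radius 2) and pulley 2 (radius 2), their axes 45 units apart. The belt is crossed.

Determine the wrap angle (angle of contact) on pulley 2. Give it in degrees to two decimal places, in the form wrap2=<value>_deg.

crossed belt: β = asin((r1+r2)/C) = asin(4/45) = 5.0997°
wrap1 = wrap2 = π + 2β = 190.1994°

wrap2=190.20_deg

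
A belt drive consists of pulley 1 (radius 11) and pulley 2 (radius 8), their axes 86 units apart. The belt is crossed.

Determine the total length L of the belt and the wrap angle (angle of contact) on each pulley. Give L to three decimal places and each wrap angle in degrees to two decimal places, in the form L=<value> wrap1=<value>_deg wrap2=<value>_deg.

L=235.905 wrap1=205.53_deg wrap2=205.53_deg

crossed belt: β = asin((r1+r2)/C) = asin(19/86) = 12.7637°
wrap1 = wrap2 = π + 2β = 205.5274°
tangent length = C·cosβ = 83.8749
L = (r1+r2)·wrap + 2·C·cosβ = 19·3.5871 + 2·83.8749 = 235.9053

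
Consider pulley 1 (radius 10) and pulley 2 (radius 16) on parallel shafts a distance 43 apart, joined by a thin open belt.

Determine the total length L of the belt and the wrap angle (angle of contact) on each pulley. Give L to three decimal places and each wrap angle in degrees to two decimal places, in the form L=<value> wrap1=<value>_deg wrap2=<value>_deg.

open belt: β = asin((r2−r1)/C) = asin(6/43) = 8.0209°
wrap1 = π − 2β = 163.9581°
wrap2 = π + 2β = 196.0419°
tangent length = C·cosβ = 42.5793
L = r1·wrap1 + r2·wrap2 + 2·C·cosβ = 10·2.8616 + 16·3.4216 + 2·42.5793 = 168.5200

L=168.520 wrap1=163.96_deg wrap2=196.04_deg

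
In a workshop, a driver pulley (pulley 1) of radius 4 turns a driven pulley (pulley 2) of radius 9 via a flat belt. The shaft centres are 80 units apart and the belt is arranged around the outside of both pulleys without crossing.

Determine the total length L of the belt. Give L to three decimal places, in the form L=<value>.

open belt: β = asin((r2−r1)/C) = asin(5/80) = 3.5833°
wrap1 = π − 2β = 172.8334°
wrap2 = π + 2β = 187.1666°
tangent length = C·cosβ = 79.8436
L = r1·wrap1 + r2·wrap2 + 2·C·cosβ = 4·3.0165 + 9·3.2667 + 2·79.8436 = 201.1533

L=201.153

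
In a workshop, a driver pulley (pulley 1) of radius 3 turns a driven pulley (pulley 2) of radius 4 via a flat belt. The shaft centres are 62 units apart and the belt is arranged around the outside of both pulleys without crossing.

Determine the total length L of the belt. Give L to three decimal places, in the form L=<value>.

L=146.007

open belt: β = asin((r2−r1)/C) = asin(1/62) = 0.9242°
wrap1 = π − 2β = 178.1517°
wrap2 = π + 2β = 181.8483°
tangent length = C·cosβ = 61.9919
L = r1·wrap1 + r2·wrap2 + 2·C·cosβ = 3·3.1093 + 4·3.1739 + 2·61.9919 = 146.0073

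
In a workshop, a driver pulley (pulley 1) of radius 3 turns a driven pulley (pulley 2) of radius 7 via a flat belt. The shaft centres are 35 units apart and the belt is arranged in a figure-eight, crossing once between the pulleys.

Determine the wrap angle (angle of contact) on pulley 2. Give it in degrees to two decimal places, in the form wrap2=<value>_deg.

wrap2=213.20_deg

crossed belt: β = asin((r1+r2)/C) = asin(10/35) = 16.6015°
wrap1 = wrap2 = π + 2β = 213.2031°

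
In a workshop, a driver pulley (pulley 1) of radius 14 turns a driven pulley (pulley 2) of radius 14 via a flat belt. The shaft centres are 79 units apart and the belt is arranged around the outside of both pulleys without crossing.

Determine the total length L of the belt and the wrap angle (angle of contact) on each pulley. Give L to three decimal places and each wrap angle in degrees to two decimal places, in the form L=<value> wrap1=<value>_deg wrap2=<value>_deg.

open belt: β = asin((r2−r1)/C) = asin(0/79) = 0.0000°
wrap1 = π − 2β = 180.0000°
wrap2 = π + 2β = 180.0000°
tangent length = C·cosβ = 79.0000
L = r1·wrap1 + r2·wrap2 + 2·C·cosβ = 14·3.1416 + 14·3.1416 + 2·79.0000 = 245.9646

L=245.965 wrap1=180.00_deg wrap2=180.00_deg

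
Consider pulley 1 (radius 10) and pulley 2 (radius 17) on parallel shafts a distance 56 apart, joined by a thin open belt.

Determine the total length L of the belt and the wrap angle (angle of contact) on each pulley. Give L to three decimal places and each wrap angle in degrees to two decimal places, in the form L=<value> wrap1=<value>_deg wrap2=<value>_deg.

L=197.699 wrap1=165.64_deg wrap2=194.36_deg

open belt: β = asin((r2−r1)/C) = asin(7/56) = 7.1808°
wrap1 = π − 2β = 165.6385°
wrap2 = π + 2β = 194.3615°
tangent length = C·cosβ = 55.5608
L = r1·wrap1 + r2·wrap2 + 2·C·cosβ = 10·2.8909 + 17·3.3922 + 2·55.5608 = 197.6991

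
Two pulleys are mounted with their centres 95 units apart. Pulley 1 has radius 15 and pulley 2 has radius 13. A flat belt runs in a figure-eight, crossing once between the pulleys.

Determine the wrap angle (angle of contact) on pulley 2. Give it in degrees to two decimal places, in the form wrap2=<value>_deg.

wrap2=214.28_deg

crossed belt: β = asin((r1+r2)/C) = asin(28/95) = 17.1418°
wrap1 = wrap2 = π + 2β = 214.2835°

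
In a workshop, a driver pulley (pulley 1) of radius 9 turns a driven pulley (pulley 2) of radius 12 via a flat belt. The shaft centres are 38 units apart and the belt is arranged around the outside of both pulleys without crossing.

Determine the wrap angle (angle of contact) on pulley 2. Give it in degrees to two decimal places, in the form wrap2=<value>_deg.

open belt: β = asin((r2−r1)/C) = asin(3/38) = 4.5281°
wrap1 = π − 2β = 170.9439°
wrap2 = π + 2β = 189.0561°

wrap2=189.06_deg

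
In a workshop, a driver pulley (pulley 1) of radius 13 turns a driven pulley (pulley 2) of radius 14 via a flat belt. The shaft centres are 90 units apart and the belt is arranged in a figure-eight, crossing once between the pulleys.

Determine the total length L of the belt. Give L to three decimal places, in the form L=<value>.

L=272.985

crossed belt: β = asin((r1+r2)/C) = asin(27/90) = 17.4576°
wrap1 = wrap2 = π + 2β = 214.9152°
tangent length = C·cosβ = 85.8545
L = (r1+r2)·wrap + 2·C·cosβ = 27·3.7510 + 2·85.8545 = 272.9855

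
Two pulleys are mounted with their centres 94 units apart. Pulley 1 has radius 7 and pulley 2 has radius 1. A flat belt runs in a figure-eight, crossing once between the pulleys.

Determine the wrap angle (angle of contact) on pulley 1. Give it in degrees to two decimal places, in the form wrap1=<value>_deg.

wrap1=189.76_deg

crossed belt: β = asin((r1+r2)/C) = asin(8/94) = 4.8821°
wrap1 = wrap2 = π + 2β = 189.7643°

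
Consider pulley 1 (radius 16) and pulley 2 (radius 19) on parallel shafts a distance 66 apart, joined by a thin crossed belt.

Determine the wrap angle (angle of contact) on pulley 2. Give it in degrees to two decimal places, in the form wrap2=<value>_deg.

wrap2=244.05_deg

crossed belt: β = asin((r1+r2)/C) = asin(35/66) = 32.0259°
wrap1 = wrap2 = π + 2β = 244.0519°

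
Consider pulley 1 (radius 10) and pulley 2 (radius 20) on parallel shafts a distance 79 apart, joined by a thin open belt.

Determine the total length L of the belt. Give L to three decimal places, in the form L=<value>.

L=253.515

open belt: β = asin((r2−r1)/C) = asin(10/79) = 7.2721°
wrap1 = π − 2β = 165.4557°
wrap2 = π + 2β = 194.5443°
tangent length = C·cosβ = 78.3645
L = r1·wrap1 + r2·wrap2 + 2·C·cosβ = 10·2.8877 + 20·3.3954 + 2·78.3645 = 253.5153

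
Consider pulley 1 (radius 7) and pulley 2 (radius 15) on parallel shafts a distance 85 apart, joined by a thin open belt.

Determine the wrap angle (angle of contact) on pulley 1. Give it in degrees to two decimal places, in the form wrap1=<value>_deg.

open belt: β = asin((r2−r1)/C) = asin(8/85) = 5.4005°
wrap1 = π − 2β = 169.1989°
wrap2 = π + 2β = 190.8011°

wrap1=169.20_deg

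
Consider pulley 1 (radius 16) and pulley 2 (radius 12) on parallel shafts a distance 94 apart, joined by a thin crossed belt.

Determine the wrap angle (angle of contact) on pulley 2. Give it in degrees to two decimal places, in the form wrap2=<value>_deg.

crossed belt: β = asin((r1+r2)/C) = asin(28/94) = 17.3299°
wrap1 = wrap2 = π + 2β = 214.6597°

wrap2=214.66_deg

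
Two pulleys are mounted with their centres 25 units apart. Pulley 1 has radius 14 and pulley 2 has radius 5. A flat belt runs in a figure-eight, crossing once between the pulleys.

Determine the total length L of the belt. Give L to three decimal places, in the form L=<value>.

crossed belt: β = asin((r1+r2)/C) = asin(19/25) = 49.4642°
wrap1 = wrap2 = π + 2β = 278.9284°
tangent length = C·cosβ = 16.2481
L = (r1+r2)·wrap + 2·C·cosβ = 19·4.8682 + 2·16.2481 = 124.9923

L=124.992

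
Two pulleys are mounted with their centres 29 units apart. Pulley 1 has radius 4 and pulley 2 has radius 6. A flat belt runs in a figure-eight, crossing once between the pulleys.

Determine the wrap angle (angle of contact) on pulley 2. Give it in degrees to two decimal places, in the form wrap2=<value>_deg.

crossed belt: β = asin((r1+r2)/C) = asin(10/29) = 20.1713°
wrap1 = wrap2 = π + 2β = 220.3425°

wrap2=220.34_deg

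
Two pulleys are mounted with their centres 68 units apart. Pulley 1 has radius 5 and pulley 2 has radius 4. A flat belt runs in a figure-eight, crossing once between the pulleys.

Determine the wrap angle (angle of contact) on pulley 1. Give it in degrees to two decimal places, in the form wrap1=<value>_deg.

wrap1=195.21_deg

crossed belt: β = asin((r1+r2)/C) = asin(9/68) = 7.6056°
wrap1 = wrap2 = π + 2β = 195.2112°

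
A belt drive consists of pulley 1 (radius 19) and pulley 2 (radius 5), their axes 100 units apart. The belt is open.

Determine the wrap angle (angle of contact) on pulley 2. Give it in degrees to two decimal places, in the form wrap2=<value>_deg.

wrap2=163.90_deg

open belt: β = asin((r2−r1)/C) = asin(-14/100) = -8.0478°
wrap1 = π − 2β = 196.0957°
wrap2 = π + 2β = 163.9043°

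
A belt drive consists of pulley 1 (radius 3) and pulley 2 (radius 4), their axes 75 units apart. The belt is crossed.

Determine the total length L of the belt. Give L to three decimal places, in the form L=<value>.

L=172.645

crossed belt: β = asin((r1+r2)/C) = asin(7/75) = 5.3554°
wrap1 = wrap2 = π + 2β = 190.7108°
tangent length = C·cosβ = 74.6726
L = (r1+r2)·wrap + 2·C·cosβ = 7·3.3285 + 2·74.6726 = 172.6450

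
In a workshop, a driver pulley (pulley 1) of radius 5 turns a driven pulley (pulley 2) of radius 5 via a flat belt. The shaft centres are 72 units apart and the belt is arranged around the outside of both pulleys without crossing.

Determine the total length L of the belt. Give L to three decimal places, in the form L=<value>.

L=175.416

open belt: β = asin((r2−r1)/C) = asin(0/72) = 0.0000°
wrap1 = π − 2β = 180.0000°
wrap2 = π + 2β = 180.0000°
tangent length = C·cosβ = 72.0000
L = r1·wrap1 + r2·wrap2 + 2·C·cosβ = 5·3.1416 + 5·3.1416 + 2·72.0000 = 175.4159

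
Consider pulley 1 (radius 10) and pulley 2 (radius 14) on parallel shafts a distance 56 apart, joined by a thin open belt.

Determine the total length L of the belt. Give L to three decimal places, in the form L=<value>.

L=187.684

open belt: β = asin((r2−r1)/C) = asin(4/56) = 4.0960°
wrap1 = π − 2β = 171.8079°
wrap2 = π + 2β = 188.1921°
tangent length = C·cosβ = 55.8570
L = r1·wrap1 + r2·wrap2 + 2·C·cosβ = 10·2.9986 + 14·3.2846 + 2·55.8570 = 187.6841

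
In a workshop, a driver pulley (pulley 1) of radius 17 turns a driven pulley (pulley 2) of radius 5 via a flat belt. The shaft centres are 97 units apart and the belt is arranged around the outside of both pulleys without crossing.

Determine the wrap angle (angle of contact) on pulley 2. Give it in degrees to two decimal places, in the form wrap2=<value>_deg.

open belt: β = asin((r2−r1)/C) = asin(-12/97) = -7.1063°
wrap1 = π − 2β = 194.2127°
wrap2 = π + 2β = 165.7873°

wrap2=165.79_deg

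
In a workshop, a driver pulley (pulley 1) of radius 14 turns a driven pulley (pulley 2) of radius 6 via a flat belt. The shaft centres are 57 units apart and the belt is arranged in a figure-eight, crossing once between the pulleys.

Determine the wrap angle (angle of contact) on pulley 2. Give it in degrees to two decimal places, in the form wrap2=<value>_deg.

wrap2=221.08_deg

crossed belt: β = asin((r1+r2)/C) = asin(20/57) = 20.5410°
wrap1 = wrap2 = π + 2β = 221.0820°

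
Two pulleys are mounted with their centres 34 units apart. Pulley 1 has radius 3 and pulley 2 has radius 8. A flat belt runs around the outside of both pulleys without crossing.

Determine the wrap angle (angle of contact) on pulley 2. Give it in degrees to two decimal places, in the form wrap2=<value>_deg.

wrap2=196.91_deg

open belt: β = asin((r2−r1)/C) = asin(5/34) = 8.4565°
wrap1 = π − 2β = 163.0870°
wrap2 = π + 2β = 196.9130°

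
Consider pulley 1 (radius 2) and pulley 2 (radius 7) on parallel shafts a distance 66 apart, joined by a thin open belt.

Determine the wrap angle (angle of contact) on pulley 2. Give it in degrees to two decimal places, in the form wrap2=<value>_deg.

wrap2=188.69_deg

open belt: β = asin((r2−r1)/C) = asin(5/66) = 4.3448°
wrap1 = π − 2β = 171.3105°
wrap2 = π + 2β = 188.6895°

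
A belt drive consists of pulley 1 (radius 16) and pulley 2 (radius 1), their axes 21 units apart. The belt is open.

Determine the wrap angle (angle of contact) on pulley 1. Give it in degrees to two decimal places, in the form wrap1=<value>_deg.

wrap1=271.17_deg

open belt: β = asin((r2−r1)/C) = asin(-15/21) = -45.5847°
wrap1 = π − 2β = 271.1694°
wrap2 = π + 2β = 88.8306°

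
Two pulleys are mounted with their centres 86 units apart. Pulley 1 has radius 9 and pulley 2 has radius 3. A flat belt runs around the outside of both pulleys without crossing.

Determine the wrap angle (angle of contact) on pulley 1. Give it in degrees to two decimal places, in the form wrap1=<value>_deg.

open belt: β = asin((r2−r1)/C) = asin(-6/86) = -4.0006°
wrap1 = π − 2β = 188.0013°
wrap2 = π + 2β = 171.9987°

wrap1=188.00_deg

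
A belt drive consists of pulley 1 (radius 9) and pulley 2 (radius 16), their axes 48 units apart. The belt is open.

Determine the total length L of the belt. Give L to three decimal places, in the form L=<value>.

open belt: β = asin((r2−r1)/C) = asin(7/48) = 8.3855°
wrap1 = π − 2β = 163.2289°
wrap2 = π + 2β = 196.7711°
tangent length = C·cosβ = 47.4868
L = r1·wrap1 + r2·wrap2 + 2·C·cosβ = 9·2.8489 + 16·3.4343 + 2·47.4868 = 175.5625

L=175.562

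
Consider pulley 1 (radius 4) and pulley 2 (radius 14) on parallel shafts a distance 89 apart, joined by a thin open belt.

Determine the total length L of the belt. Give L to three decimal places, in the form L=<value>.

L=235.673

open belt: β = asin((r2−r1)/C) = asin(10/89) = 6.4514°
wrap1 = π − 2β = 167.0973°
wrap2 = π + 2β = 192.9027°
tangent length = C·cosβ = 88.4364
L = r1·wrap1 + r2·wrap2 + 2·C·cosβ = 4·2.9164 + 14·3.3668 + 2·88.4364 = 235.6734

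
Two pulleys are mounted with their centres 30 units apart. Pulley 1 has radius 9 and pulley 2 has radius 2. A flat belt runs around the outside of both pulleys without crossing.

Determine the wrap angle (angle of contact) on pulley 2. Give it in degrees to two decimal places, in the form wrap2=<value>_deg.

open belt: β = asin((r2−r1)/C) = asin(-7/30) = -13.4934°
wrap1 = π − 2β = 206.9868°
wrap2 = π + 2β = 153.0132°

wrap2=153.01_deg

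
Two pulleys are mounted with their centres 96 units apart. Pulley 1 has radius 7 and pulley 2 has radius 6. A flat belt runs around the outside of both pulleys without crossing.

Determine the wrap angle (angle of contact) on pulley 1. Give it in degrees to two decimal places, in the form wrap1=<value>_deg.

wrap1=181.19_deg

open belt: β = asin((r2−r1)/C) = asin(-1/96) = -0.5968°
wrap1 = π − 2β = 181.1937°
wrap2 = π + 2β = 178.8063°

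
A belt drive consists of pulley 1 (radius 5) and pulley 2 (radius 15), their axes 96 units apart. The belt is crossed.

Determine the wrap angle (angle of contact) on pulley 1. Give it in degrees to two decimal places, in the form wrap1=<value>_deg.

crossed belt: β = asin((r1+r2)/C) = asin(20/96) = 12.0247°
wrap1 = wrap2 = π + 2β = 204.0494°

wrap1=204.05_deg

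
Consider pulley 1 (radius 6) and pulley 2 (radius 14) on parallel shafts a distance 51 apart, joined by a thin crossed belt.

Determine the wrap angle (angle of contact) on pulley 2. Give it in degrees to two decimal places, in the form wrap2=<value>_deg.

crossed belt: β = asin((r1+r2)/C) = asin(20/51) = 23.0888°
wrap1 = wrap2 = π + 2β = 226.1775°

wrap2=226.18_deg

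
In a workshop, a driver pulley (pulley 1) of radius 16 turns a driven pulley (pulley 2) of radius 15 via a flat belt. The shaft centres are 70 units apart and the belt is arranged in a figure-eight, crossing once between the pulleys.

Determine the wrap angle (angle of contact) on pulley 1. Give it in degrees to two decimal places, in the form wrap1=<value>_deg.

wrap1=232.57_deg

crossed belt: β = asin((r1+r2)/C) = asin(31/70) = 26.2863°
wrap1 = wrap2 = π + 2β = 232.5726°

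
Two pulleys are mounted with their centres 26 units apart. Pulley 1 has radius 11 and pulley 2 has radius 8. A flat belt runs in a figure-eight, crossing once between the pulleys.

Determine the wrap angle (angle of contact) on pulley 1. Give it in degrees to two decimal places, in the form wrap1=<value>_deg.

crossed belt: β = asin((r1+r2)/C) = asin(19/26) = 46.9509°
wrap1 = wrap2 = π + 2β = 273.9018°

wrap1=273.90_deg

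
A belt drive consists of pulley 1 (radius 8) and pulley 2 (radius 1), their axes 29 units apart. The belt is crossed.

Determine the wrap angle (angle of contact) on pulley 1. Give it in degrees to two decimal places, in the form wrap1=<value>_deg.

crossed belt: β = asin((r1+r2)/C) = asin(9/29) = 18.0800°
wrap1 = wrap2 = π + 2β = 216.1600°

wrap1=216.16_deg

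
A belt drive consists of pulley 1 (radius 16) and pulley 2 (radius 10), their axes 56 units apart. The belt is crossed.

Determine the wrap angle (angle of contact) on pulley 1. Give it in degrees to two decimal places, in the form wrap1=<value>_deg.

wrap1=235.33_deg

crossed belt: β = asin((r1+r2)/C) = asin(26/56) = 27.6640°
wrap1 = wrap2 = π + 2β = 235.3280°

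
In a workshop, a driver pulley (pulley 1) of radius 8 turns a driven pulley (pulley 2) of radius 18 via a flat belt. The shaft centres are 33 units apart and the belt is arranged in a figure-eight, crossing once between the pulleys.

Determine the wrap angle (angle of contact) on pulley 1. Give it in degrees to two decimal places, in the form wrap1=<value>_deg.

wrap1=283.98_deg

crossed belt: β = asin((r1+r2)/C) = asin(26/33) = 51.9877°
wrap1 = wrap2 = π + 2β = 283.9754°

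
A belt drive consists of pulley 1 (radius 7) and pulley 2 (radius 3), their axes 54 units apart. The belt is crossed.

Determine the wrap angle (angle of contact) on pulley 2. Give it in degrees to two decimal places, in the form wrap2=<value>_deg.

crossed belt: β = asin((r1+r2)/C) = asin(10/54) = 10.6719°
wrap1 = wrap2 = π + 2β = 201.3439°

wrap2=201.34_deg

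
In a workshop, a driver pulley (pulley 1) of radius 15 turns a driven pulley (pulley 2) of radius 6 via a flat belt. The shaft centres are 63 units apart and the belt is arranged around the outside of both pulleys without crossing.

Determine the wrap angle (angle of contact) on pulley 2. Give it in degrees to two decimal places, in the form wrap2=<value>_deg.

wrap2=163.57_deg

open belt: β = asin((r2−r1)/C) = asin(-9/63) = -8.2132°
wrap1 = π − 2β = 196.4264°
wrap2 = π + 2β = 163.5736°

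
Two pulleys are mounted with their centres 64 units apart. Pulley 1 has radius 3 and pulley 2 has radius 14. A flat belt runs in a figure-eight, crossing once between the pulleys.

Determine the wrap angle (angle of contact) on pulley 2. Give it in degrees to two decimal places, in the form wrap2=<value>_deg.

crossed belt: β = asin((r1+r2)/C) = asin(17/64) = 15.4041°
wrap1 = wrap2 = π + 2β = 210.8082°

wrap2=210.81_deg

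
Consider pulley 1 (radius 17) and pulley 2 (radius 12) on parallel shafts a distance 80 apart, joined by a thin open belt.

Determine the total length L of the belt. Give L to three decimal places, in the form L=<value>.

open belt: β = asin((r2−r1)/C) = asin(-5/80) = -3.5833°
wrap1 = π − 2β = 187.1666°
wrap2 = π + 2β = 172.8334°
tangent length = C·cosβ = 79.8436
L = r1·wrap1 + r2·wrap2 + 2·C·cosβ = 17·3.2667 + 12·3.0165 + 2·79.8436 = 251.4188

L=251.419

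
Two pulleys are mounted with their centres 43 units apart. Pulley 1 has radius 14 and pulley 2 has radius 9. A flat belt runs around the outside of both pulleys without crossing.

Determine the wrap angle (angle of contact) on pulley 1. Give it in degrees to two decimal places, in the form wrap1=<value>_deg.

open belt: β = asin((r2−r1)/C) = asin(-5/43) = -6.6774°
wrap1 = π − 2β = 193.3548°
wrap2 = π + 2β = 166.6452°

wrap1=193.35_deg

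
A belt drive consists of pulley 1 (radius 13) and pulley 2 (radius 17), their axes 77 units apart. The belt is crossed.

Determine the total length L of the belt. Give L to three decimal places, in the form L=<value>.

crossed belt: β = asin((r1+r2)/C) = asin(30/77) = 22.9303°
wrap1 = wrap2 = π + 2β = 225.8605°
tangent length = C·cosβ = 70.9154
L = (r1+r2)·wrap + 2·C·cosβ = 30·3.9420 + 2·70.9154 = 260.0912

L=260.091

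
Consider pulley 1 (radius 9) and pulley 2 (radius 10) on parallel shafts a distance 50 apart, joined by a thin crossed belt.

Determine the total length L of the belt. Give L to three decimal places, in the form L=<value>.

crossed belt: β = asin((r1+r2)/C) = asin(19/50) = 22.3337°
wrap1 = wrap2 = π + 2β = 224.6674°
tangent length = C·cosβ = 46.2493
L = (r1+r2)·wrap + 2·C·cosβ = 19·3.9212 + 2·46.2493 = 167.0012

L=167.001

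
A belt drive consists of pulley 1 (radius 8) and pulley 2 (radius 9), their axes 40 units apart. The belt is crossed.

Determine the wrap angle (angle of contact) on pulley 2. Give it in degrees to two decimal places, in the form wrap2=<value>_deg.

crossed belt: β = asin((r1+r2)/C) = asin(17/40) = 25.1507°
wrap1 = wrap2 = π + 2β = 230.3013°

wrap2=230.30_deg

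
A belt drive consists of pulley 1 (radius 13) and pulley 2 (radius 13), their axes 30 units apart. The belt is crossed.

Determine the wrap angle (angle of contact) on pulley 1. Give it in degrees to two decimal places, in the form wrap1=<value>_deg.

wrap1=300.15_deg

crossed belt: β = asin((r1+r2)/C) = asin(26/30) = 60.0736°
wrap1 = wrap2 = π + 2β = 300.1471°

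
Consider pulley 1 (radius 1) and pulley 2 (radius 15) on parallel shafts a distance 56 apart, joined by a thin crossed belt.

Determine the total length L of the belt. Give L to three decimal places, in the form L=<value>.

crossed belt: β = asin((r1+r2)/C) = asin(16/56) = 16.6015°
wrap1 = wrap2 = π + 2β = 213.2031°
tangent length = C·cosβ = 53.6656
L = (r1+r2)·wrap + 2·C·cosβ = 16·3.7211 + 2·53.6656 = 166.8688

L=166.869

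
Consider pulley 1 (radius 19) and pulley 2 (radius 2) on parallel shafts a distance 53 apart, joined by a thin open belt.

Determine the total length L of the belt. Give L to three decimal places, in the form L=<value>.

open belt: β = asin((r2−r1)/C) = asin(-17/53) = -18.7086°
wrap1 = π − 2β = 217.4171°
wrap2 = π + 2β = 142.5829°
tangent length = C·cosβ = 50.1996
L = r1·wrap1 + r2·wrap2 + 2·C·cosβ = 19·3.7946 + 2·2.4885 + 2·50.1996 = 177.4745

L=177.475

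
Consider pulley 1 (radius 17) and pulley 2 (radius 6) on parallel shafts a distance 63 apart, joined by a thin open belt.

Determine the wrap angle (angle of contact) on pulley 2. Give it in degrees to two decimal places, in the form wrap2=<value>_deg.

wrap2=159.89_deg

open belt: β = asin((r2−r1)/C) = asin(-11/63) = -10.0556°
wrap1 = π − 2β = 200.1111°
wrap2 = π + 2β = 159.8889°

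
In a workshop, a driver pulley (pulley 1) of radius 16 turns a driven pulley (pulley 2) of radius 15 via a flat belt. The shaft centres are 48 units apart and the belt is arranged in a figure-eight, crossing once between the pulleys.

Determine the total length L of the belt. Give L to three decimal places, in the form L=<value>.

crossed belt: β = asin((r1+r2)/C) = asin(31/48) = 40.2282°
wrap1 = wrap2 = π + 2β = 260.4564°
tangent length = C·cosβ = 36.6470
L = (r1+r2)·wrap + 2·C·cosβ = 31·4.5458 + 2·36.6470 = 214.2144

L=214.214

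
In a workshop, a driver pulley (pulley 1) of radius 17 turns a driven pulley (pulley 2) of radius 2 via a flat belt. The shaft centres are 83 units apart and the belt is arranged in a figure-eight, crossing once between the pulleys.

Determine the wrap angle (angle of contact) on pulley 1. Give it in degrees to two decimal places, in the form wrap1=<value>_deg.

crossed belt: β = asin((r1+r2)/C) = asin(19/83) = 13.2332°
wrap1 = wrap2 = π + 2β = 206.4665°

wrap1=206.47_deg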